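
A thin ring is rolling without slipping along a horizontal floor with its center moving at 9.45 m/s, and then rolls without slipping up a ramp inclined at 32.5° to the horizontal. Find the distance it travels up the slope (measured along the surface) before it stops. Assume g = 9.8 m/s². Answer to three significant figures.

d ≈ 17.0 m

With I = MR², the ratio k = I/(MR²) is 1.
Pure rolling means v = ωR; then KE = ½Mv² + ½I(v/R)² = ½(1+k)Mv² = Mv².
Setting this equal to Mgh gives the vertical rise h = (1+k)v₀²/(2g) = 2×9.45²/(2×9.8) = 9.112 m.
Along the incline, d = h/sinθ = 9.112/sin32.5° ≈ 17.0 m.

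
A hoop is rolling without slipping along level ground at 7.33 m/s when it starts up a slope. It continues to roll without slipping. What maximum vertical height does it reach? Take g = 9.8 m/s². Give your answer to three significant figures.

h ≈ 5.48 m

For this body I = MR², i.e. k = I/(MR²) = 1.
Rolling without slipping gives ω = v/R, so the total kinetic energy is ½Mv² + ½Iω² = ½(1+k)Mv² = Mv².
All of this converts to potential energy at the highest point: Mv₀² = Mgh.
Thus h = (1+k)v₀²/(2g) = 2 × 7.33² / (2 × 9.8) ≈ 5.48 m.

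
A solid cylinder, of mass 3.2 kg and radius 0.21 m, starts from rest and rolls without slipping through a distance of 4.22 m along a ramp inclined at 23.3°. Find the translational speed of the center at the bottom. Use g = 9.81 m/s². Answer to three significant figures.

For this body I = (1/2)MR², i.e. k = I/(MR²) = 0.5.
Pure rolling means v = ωR; then KE = ½Mv² + ½I(v/R)² = ½(1+k)Mv² = (3/4)Mv².
The vertical drop is h = L sinθ = 4.22 × sin23.3° = 1.669 m.
Setting Mgh = (3/4)Mv² gives v = √(2gh/(1+k)) = √(2·9.81·1.669/1.5) ≈ 4.67 m/s.

v ≈ 4.67 m/s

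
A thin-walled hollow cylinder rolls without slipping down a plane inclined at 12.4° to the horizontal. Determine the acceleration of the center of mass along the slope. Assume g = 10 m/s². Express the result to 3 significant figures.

Here I = MR², so the shape factor k = I/(MR²) = 1.
Along the incline Mg sinθ − f = Ma, and torque about the center fR = Iα = kMR²(a/R) gives f = kMa.
Eliminating f: Mg sinθ = (1+k)Ma, so a = g sinθ/(1+k) = 10 × sin12.4° / 2 ≈ 1.07 m/s².

a ≈ 1.07 m/s²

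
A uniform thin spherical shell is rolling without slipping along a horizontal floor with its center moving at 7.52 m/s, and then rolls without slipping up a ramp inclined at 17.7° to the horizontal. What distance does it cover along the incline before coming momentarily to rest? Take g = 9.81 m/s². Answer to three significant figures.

The moment of inertia is (2/3)MR², giving k ≡ I/(MR²) = 2/3.
The rolling condition ω = v/R makes the rotational term ½I(v/R)² = ½kMv², so KE_total = ½(1+k)Mv² = (5/6)Mv².
Setting this equal to Mgh gives the vertical rise h = (1+k)v₀²/(2g) = 1.667×7.52²/(2×9.81) = 4.804 m.
Along the incline, d = h/sinθ = 4.804/sin17.7° ≈ 15.8 m.

d ≈ 15.8 m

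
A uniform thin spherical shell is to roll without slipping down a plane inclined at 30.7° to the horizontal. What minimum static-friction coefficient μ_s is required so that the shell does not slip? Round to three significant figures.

With I = (2/3)MR², the ratio k = I/(MR²) is 2/3.
Newton's second law down the slope: Mg sinθ − f = Ma. The torque equation fR = Iα (with α = a/R) gives f = kMa.
These give a = g sinθ/(1+k) and the required friction f = kMg sinθ/(1+k).
The normal force is N = Mg cosθ, so μ_min = f/N = k tanθ/(1+k).
μ_min = (2/3) × tan30.7° / 1.667 ≈ 0.238.

μ_min ≈ 0.238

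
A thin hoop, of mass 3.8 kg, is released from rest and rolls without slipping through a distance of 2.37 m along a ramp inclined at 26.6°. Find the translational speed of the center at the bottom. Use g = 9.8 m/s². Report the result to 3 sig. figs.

The moment of inertia is MR², giving k ≡ I/(MR²) = 1.
Rolling without slipping gives ω = v/R, so the total kinetic energy is ½Mv² + ½Iω² = ½(1+k)Mv² = Mv².
The vertical drop is h = L sinθ = 2.37 × sin26.6° = 1.061 m.
Energy conservation: Mgh = Mv², so v = √(2gh/(1+k)) = √(2 × 9.8 × 1.061 / 2) ≈ 3.22 m/s.

v ≈ 3.22 m/s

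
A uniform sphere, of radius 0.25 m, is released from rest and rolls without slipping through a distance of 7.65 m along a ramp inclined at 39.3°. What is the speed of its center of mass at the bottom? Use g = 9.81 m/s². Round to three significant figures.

v ≈ 8.24 m/s

For this body I = (2/5)MR², i.e. k = I/(MR²) = 0.4.
The rolling condition ω = v/R makes the rotational term ½I(v/R)² = ½kMv², so KE_total = ½(1+k)Mv² = (7/10)Mv².
The vertical drop is h = L sinθ = 7.65 × sin39.3° = 4.845 m.
Setting Mgh = (7/10)Mv² gives v = √(2gh/(1+k)) = √(2·9.81·4.845/1.4) ≈ 8.24 m/s.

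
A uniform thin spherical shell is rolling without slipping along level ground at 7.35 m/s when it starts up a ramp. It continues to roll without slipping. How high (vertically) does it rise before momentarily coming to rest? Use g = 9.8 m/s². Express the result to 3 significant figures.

h ≈ 4.59 m

Here I = (2/3)MR², so the shape factor k = I/(MR²) = 2/3.
Pure rolling means v = ωR; then KE = ½Mv² + ½I(v/R)² = ½(1+k)Mv² = (5/6)Mv².
At the top the kinetic energy is zero, so (5/6)Mv₀² = Mgh.
Thus h = (1+k)v₀²/(2g) = 1.667 × 7.35² / (2 × 9.8) ≈ 4.59 m.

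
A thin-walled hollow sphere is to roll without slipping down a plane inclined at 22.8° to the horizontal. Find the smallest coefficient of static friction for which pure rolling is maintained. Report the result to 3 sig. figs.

μ_min ≈ 0.168

The moment of inertia is (2/3)MR², giving k ≡ I/(MR²) = 2/3.
Along the incline Mg sinθ − f = Ma, and torque about the center fR = Iα = kMR²(a/R) gives f = kMa.
These give a = g sinθ/(1+k) and the required friction f = kMg sinθ/(1+k).
With N = Mg cosθ, the no-slip condition f ≤ μN gives μ_min = f/N = k tanθ/(1+k).
μ_min = (2/3) × tan22.8° / 1.667 ≈ 0.168.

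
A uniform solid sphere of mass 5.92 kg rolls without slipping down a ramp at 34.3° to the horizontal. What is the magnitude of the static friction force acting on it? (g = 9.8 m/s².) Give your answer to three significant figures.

The moment of inertia is (2/5)MR², giving k ≡ I/(MR²) = 0.4.
Along the incline Mg sinθ − f = Ma, and torque about the center fR = Iα = kMR²(a/R) gives f = kMa.
Combining, a = g sinθ/(1+k) and f = kMa = kMg sinθ/(1+k).
f = 0.4 × 5.92 × 9.8 × sin34.3° / 1.4 ≈ 9.34 N.

f ≈ 9.34 N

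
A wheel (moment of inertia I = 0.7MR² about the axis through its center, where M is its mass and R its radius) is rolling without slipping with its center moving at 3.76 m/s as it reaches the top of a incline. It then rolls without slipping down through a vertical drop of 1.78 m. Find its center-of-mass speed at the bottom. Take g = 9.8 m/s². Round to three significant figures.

v ≈ 5.89 m/s

For this body I = 0.7MR², i.e. k = I/(MR²) = 0.7.
Rolling without slipping gives ω = v/R, so the total kinetic energy is ½Mv² + ½Iω² = ½(1+k)Mv² = (17/20)Mv².
Energy conservation: (17/20)Mv₀² + Mgh = (17/20)Mv², so v² = v₀² + 2gh/(1+k).
v = √(3.76² + 2×9.8×1.78/1.7) = √34.66 ≈ 5.89 m/s.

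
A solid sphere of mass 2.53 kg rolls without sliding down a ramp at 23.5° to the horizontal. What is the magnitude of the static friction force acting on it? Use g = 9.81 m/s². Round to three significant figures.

f ≈ 2.83 N

Here I = (2/5)MR², so the shape factor k = I/(MR²) = 0.4.
Translational: Mg sinθ − f = Ma. Rotational about the CM: fR = Iα = kMRa, so f = kMa.
Combining, a = g sinθ/(1+k) and f = kMa = kMg sinθ/(1+k).
f = 0.4 × 2.53 × 9.81 × sin23.5° / 1.4 ≈ 2.83 N.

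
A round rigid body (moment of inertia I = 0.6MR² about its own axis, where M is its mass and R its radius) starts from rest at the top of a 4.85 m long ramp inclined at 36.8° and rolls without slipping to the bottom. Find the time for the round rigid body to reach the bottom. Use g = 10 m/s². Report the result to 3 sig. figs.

t ≈ 1.61 s

With I = 0.6MR², the ratio k = I/(MR²) is 0.6.
Newton's second law down the slope: Mg sinθ − f = Ma. The torque equation fR = Iα (with α = a/R) gives f = kMa.
Hence a = g sinθ/(1+k) = 10×sin36.8°/1.6 = 3.744 m/s².
Starting from rest, L = ½at², so t = √(2L/a) = √(2×4.85/3.744) ≈ 1.61 s.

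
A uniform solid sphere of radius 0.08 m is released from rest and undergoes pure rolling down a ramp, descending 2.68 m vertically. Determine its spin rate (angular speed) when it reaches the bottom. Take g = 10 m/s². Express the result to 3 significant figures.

With I = (2/5)MR², the ratio k = I/(MR²) is 0.4.
Pure rolling means v = ωR; then KE = ½Mv² + ½I(v/R)² = ½(1+k)Mv² = (7/10)Mv².
Energy conservation Mgh = ½(1+k)Mv² gives v = √(2gh/(1+k)) = √(2 × 10 × 2.68 / 1.4) = 6.188 m/s.
The angular speed follows from ω = v/R = 6.188/0.08 ≈ 77.3 rad/s.

ω ≈ 77.3 rad/s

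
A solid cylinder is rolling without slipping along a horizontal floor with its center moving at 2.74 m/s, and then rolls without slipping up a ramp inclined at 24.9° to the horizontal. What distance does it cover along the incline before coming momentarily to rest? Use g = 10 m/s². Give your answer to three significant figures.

With I = (1/2)MR², the ratio k = I/(MR²) is 0.5.
Pure rolling means v = ωR; then KE = ½Mv² + ½I(v/R)² = ½(1+k)Mv² = (3/4)Mv².
Setting this equal to Mgh gives the vertical rise h = (1+k)v₀²/(2g) = 1.5×2.74²/(2×10) = 0.5631 m.
The distance along the slope is d = h/sinθ = 0.5631/sin24.9° ≈ 1.34 m.

d ≈ 1.34 m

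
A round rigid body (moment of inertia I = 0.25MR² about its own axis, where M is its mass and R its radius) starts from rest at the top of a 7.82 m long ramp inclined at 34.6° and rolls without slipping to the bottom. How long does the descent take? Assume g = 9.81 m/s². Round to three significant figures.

With I = 0.25MR², the ratio k = I/(MR²) is 0.25.
Newton's second law down the slope: Mg sinθ − f = Ma. The torque equation fR = Iα (with α = a/R) gives f = kMa.
Hence a = g sinθ/(1+k) = 9.81×sin34.6°/1.25 = 4.456 m/s².
Starting from rest, L = ½at², so t = √(2L/a) = √(2×7.82/4.456) ≈ 1.87 s.

t ≈ 1.87 s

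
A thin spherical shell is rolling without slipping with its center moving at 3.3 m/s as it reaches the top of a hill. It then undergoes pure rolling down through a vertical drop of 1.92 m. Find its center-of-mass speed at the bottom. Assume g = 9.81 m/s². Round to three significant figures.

For this body I = (2/3)MR², i.e. k = I/(MR²) = 2/3.
Pure rolling means v = ωR; then KE = ½Mv² + ½I(v/R)² = ½(1+k)Mv² = (5/6)Mv².
Conserving energy between top and bottom: (5/6)Mv² = (5/6)Mv₀² + Mgh, hence v² = v₀² + 2gh/(1+k).
v = √(3.3² + 2×9.81×1.92/1.667) = √33.49 ≈ 5.79 m/s.

v ≈ 5.79 m/s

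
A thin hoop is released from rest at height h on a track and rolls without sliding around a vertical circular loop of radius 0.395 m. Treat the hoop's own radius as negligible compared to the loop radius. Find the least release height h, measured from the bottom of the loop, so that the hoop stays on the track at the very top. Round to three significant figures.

For this body I = MR², i.e. k = I/(MR²) = 1.
At the top of the loop, the minimum-contact condition is Mg = Mv_top²/r, so v_top² = gr.
With ω = v/R, the kinetic energy at speed v is ½(1+k)Mv² = Mv².
Energy conservation from release (height h) to the top (height 2r): Mgh = Mg(2r) + M·gr.
Thus h_min = 2r + (1+k)r/2 = r(2 + 2/2) = 0.395 × 3 ≈ 1.19 m.

h_min ≈ 1.19 m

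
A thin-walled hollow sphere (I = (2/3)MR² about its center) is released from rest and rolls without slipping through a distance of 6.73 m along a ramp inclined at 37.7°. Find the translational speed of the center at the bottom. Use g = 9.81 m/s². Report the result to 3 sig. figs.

v ≈ 6.96 m/s

For this body I = (2/3)MR², i.e. k = I/(MR²) = 2/3.
The rolling condition ω = v/R makes the rotational term ½I(v/R)² = ½kMv², so KE_total = ½(1+k)Mv² = (5/6)Mv².
The vertical drop is h = L sinθ = 6.73 × sin37.7° = 4.116 m.
Setting Mgh = (5/6)Mv² gives v = √(2gh/(1+k)) = √(2·9.81·4.116/1.667) ≈ 6.96 m/s.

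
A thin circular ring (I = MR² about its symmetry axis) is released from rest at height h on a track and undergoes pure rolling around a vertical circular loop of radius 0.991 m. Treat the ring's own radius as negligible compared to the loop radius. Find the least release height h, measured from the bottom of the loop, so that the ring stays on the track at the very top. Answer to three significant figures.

h_min ≈ 2.97 m

Here I = MR², so the shape factor k = I/(MR²) = 1.
At the top of the loop, the minimum-contact condition is Mg = Mv_top²/r, so v_top² = gr.
With ω = v/R, the kinetic energy at speed v is ½(1+k)Mv² = Mv².
Energy conservation from release (height h) to the top (height 2r): Mgh = Mg(2r) + M·gr.
Thus h_min = 2r + (1+k)r/2 = r(2 + 2/2) = 0.991 × 3 ≈ 2.97 m.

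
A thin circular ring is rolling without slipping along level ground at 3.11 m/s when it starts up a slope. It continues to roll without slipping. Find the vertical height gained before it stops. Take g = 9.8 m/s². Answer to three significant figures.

With I = MR², the ratio k = I/(MR²) is 1.
The rolling condition ω = v/R makes the rotational term ½I(v/R)² = ½kMv², so KE_total = ½(1+k)Mv² = Mv².
All of this converts to potential energy at the highest point: Mv₀² = Mgh.
Thus h = (1+k)v₀²/(2g) = 2 × 3.11² / (2 × 9.8) ≈ 0.987 m.

h ≈ 0.987 m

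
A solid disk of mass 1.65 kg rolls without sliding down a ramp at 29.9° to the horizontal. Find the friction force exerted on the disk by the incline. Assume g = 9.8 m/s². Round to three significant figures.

f ≈ 2.69 N

The moment of inertia is (1/2)MR², giving k ≡ I/(MR²) = 0.5.
Along the incline Mg sinθ − f = Ma, and torque about the center fR = Iα = kMR²(a/R) gives f = kMa.
Combining, a = g sinθ/(1+k) and f = kMa = kMg sinθ/(1+k).
f = 0.5 × 1.65 × 9.8 × sin29.9° / 1.5 ≈ 2.69 N.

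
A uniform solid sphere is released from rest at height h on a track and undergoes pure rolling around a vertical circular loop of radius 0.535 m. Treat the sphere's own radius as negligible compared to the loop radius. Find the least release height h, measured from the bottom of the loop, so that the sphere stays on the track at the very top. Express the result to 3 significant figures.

h_min ≈ 1.44 m

Here I = (2/5)MR², so the shape factor k = I/(MR²) = 0.4.
At the top of the loop, the minimum-contact condition is Mg = Mv_top²/r, so v_top² = gr.
With ω = v/R, the kinetic energy at speed v is ½(1+k)Mv² = (7/10)Mv².
Energy conservation from release (height h) to the top (height 2r): Mgh = Mg(2r) + (7/10)M·gr.
Thus h_min = 2r + (1+k)r/2 = r(2 + 1.4/2) = 0.535 × 2.7 ≈ 1.44 m.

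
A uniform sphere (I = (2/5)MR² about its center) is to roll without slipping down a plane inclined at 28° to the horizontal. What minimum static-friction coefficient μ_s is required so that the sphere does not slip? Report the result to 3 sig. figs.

Here I = (2/5)MR², so the shape factor k = I/(MR²) = 0.4.
Translational: Mg sinθ − f = Ma. Rotational about the CM: fR = Iα = kMRa, so f = kMa.
These give a = g sinθ/(1+k) and the required friction f = kMg sinθ/(1+k).
With N = Mg cosθ, the no-slip condition f ≤ μN gives μ_min = f/N = k tanθ/(1+k).
μ_min = 0.4 × tan28° / 1.4 ≈ 0.152.

μ_min ≈ 0.152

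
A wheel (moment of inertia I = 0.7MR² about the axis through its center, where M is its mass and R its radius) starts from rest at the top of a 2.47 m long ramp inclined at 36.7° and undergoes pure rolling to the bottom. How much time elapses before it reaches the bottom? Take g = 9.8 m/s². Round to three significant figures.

t ≈ 1.20 s

The moment of inertia is 0.7MR², giving k ≡ I/(MR²) = 0.7.
Along the incline Mg sinθ − f = Ma, and torque about the center fR = Iα = kMR²(a/R) gives f = kMa.
Hence a = g sinθ/(1+k) = 9.8×sin36.7°/1.7 = 3.445 m/s².
With constant a from rest, t = √(2L/a) = √(2·2.47/3.445) ≈ 1.20 s.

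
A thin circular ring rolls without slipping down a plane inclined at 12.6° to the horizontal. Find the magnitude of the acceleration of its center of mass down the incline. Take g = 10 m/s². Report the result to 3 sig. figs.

a ≈ 1.09 m/s²

Here I = MR², so the shape factor k = I/(MR²) = 1.
Translational: Mg sinθ − f = Ma. Rotational about the CM: fR = Iα = kMRa, so f = kMa.
Eliminating f: Mg sinθ = (1+k)Ma, so a = g sinθ/(1+k) = 10 × sin12.6° / 2 ≈ 1.09 m/s².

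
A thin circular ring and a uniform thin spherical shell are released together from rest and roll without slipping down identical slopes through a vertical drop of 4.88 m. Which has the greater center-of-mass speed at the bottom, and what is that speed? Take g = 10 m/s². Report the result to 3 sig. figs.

For rolling without slipping, Mgh = ½(1+k)Mv² where k = I/(MR²), so v = √(2gh/(1+k)).
Thin circular ring: k = 1, giving v = √(2×10×4.88/2) = 6.986 m/s.
Uniform thin spherical shell: k = 2/3, giving v = √(2×10×4.88/1.667) = 7.652 m/s.
The smaller k wins: the uniform thin spherical shell, at ≈ 7.65 m/s.

the uniform thin spherical shell, at v ≈ 7.65 m/s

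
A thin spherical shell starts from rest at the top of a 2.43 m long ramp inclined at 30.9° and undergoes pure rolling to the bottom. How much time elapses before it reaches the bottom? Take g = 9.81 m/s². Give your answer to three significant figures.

t ≈ 1.27 s

For this body I = (2/3)MR², i.e. k = I/(MR²) = 2/3.
Along the incline Mg sinθ − f = Ma, and torque about the center fR = Iα = kMR²(a/R) gives f = kMa.
Hence a = g sinθ/(1+k) = 9.81×sin30.9°/1.667 = 3.023 m/s².
With constant a from rest, t = √(2L/a) = √(2·2.43/3.023) ≈ 1.27 s.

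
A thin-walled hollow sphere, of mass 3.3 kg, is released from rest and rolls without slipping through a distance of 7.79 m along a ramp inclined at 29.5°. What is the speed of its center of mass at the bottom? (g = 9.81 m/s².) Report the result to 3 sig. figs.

v ≈ 6.72 m/s

For this body I = (2/3)MR², i.e. k = I/(MR²) = 2/3.
Since it rolls without slipping, ω = v/R and KE = ½Mv² + ½Iω² = ½(1+k)Mv² = (5/6)Mv².
The vertical drop is h = L sinθ = 7.79 × sin29.5° = 3.836 m.
Energy conservation: Mgh = (5/6)Mv², so v = √(2gh/(1+k)) = √(2 × 9.81 × 3.836 / 1.667) ≈ 6.72 m/s.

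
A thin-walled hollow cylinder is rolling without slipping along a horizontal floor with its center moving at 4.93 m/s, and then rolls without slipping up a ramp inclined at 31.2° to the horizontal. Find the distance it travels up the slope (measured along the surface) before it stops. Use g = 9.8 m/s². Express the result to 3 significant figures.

For this body I = MR², i.e. k = I/(MR²) = 1.
Rolling without slipping gives ω = v/R, so the total kinetic energy is ½Mv² + ½Iω² = ½(1+k)Mv² = Mv².
Setting this equal to Mgh gives the vertical rise h = (1+k)v₀²/(2g) = 2×4.93²/(2×9.8) = 2.48 m.
The distance along the slope is d = h/sinθ = 2.48/sin31.2° ≈ 4.79 m.

d ≈ 4.79 m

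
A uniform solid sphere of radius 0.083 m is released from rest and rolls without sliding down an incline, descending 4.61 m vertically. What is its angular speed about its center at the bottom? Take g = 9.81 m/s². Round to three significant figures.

Here I = (2/5)MR², so the shape factor k = I/(MR²) = 0.4.
Pure rolling means v = ωR; then KE = ½Mv² + ½I(v/R)² = ½(1+k)Mv² = (7/10)Mv².
Energy conservation Mgh = ½(1+k)Mv² gives v = √(2gh/(1+k)) = √(2 × 9.81 × 4.61 / 1.4) = 8.038 m/s.
The angular speed follows from ω = v/R = 8.038/0.083 ≈ 96.8 rad/s.

ω ≈ 96.8 rad/s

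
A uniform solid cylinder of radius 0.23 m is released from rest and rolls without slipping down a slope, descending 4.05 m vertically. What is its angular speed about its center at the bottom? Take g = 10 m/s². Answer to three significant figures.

ω ≈ 31.9 rad/s

With I = (1/2)MR², the ratio k = I/(MR²) is 0.5.
Rolling without slipping gives ω = v/R, so the total kinetic energy is ½Mv² + ½Iω² = ½(1+k)Mv² = (3/4)Mv².
Energy conservation Mgh = ½(1+k)Mv² gives v = √(2gh/(1+k)) = √(2 × 10 × 4.05 / 1.5) = 7.348 m/s.
The angular speed follows from ω = v/R = 7.348/0.23 ≈ 31.9 rad/s.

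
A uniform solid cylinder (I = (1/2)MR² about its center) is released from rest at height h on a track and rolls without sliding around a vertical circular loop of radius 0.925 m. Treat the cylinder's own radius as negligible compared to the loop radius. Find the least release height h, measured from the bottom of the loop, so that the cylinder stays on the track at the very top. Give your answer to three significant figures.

h_min ≈ 2.54 m

For this body I = (1/2)MR², i.e. k = I/(MR²) = 0.5.
At the top, contact is just lost when gravity alone supplies the centripetal force: Mg = Mv_top²/r, i.e. v_top² = gr.
With ω = v/R, the kinetic energy at speed v is ½(1+k)Mv² = (3/4)Mv².
Energy conservation from release (height h) to the top (height 2r): Mgh = Mg(2r) + (3/4)M·gr.
Thus h_min = 2r + (1+k)r/2 = r(2 + 1.5/2) = 0.925 × 2.75 ≈ 2.54 m.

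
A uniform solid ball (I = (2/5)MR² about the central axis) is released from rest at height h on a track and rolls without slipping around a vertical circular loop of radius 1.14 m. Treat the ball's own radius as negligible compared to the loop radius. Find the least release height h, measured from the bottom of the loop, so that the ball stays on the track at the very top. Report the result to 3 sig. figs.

For this body I = (2/5)MR², i.e. k = I/(MR²) = 0.4.
At the top of the loop, the minimum-contact condition is Mg = Mv_top²/r, so v_top² = gr.
With ω = v/R, the kinetic energy at speed v is ½(1+k)Mv² = (7/10)Mv².
Energy conservation from release (height h) to the top (height 2r): Mgh = Mg(2r) + (7/10)M·gr.
Thus h_min = 2r + (1+k)r/2 = r(2 + 1.4/2) = 1.14 × 2.7 ≈ 3.08 m.

h_min ≈ 3.08 m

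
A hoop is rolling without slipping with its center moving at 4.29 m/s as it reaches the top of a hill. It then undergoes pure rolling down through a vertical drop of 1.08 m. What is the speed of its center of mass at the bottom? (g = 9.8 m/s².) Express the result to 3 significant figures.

The moment of inertia is MR², giving k ≡ I/(MR²) = 1.
The rolling condition ω = v/R makes the rotational term ½I(v/R)² = ½kMv², so KE_total = ½(1+k)Mv² = Mv².
Energy conservation: Mv₀² + Mgh = Mv², so v² = v₀² + 2gh/(1+k).
v = √(4.29² + 2×9.8×1.08/2) = √28.99 ≈ 5.38 m/s.

v ≈ 5.38 m/s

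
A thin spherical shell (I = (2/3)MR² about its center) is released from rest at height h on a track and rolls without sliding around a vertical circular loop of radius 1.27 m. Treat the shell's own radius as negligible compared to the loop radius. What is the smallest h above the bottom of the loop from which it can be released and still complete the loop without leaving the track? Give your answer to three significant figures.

h_min ≈ 3.60 m

For this body I = (2/3)MR², i.e. k = I/(MR²) = 2/3.
At the top, contact is just lost when gravity alone supplies the centripetal force: Mg = Mv_top²/r, i.e. v_top² = gr.
With ω = v/R, the kinetic energy at speed v is ½(1+k)Mv² = (5/6)Mv².
Energy conservation from release (height h) to the top (height 2r): Mgh = Mg(2r) + (5/6)M·gr.
Thus h_min = 2r + (1+k)r/2 = r(2 + 1.667/2) = 1.27 × 2.833 ≈ 3.60 m.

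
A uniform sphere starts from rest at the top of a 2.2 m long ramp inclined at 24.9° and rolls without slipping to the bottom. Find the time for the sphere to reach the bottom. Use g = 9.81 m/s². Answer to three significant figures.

For this body I = (2/5)MR², i.e. k = I/(MR²) = 0.4.
Newton's second law down the slope: Mg sinθ − f = Ma. The torque equation fR = Iα (with α = a/R) gives f = kMa.
Hence a = g sinθ/(1+k) = 9.81×sin24.9°/1.4 = 2.95 m/s².
With constant a from rest, t = √(2L/a) = √(2·2.2/2.95) ≈ 1.22 s.

t ≈ 1.22 s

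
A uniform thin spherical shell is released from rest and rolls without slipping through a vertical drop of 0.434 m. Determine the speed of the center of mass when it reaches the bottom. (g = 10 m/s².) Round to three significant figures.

With I = (2/3)MR², the ratio k = I/(MR²) is 2/3.
Rolling without slipping gives ω = v/R, so the total kinetic energy is ½Mv² + ½Iω² = ½(1+k)Mv² = (5/6)Mv².
Energy conservation: Mgh = (5/6)Mv², so v = √(2gh/(1+k)) = √(2 × 10 × 0.434 / 1.667) ≈ 2.28 m/s.

v ≈ 2.28 m/s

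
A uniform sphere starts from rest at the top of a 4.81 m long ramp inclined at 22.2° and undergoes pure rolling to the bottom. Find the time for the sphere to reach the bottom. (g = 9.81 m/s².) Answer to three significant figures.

With I = (2/5)MR², the ratio k = I/(MR²) is 0.4.
Translational: Mg sinθ − f = Ma. Rotational about the CM: fR = Iα = kMRa, so f = kMa.
Hence a = g sinθ/(1+k) = 9.81×sin22.2°/1.4 = 2.648 m/s².
With constant a from rest, t = √(2L/a) = √(2·4.81/2.648) ≈ 1.91 s.

t ≈ 1.91 s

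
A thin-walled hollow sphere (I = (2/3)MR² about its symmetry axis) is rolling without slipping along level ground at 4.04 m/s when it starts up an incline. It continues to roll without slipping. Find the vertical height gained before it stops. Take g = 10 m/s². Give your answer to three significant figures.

h ≈ 1.36 m

With I = (2/3)MR², the ratio k = I/(MR²) is 2/3.
Rolling without slipping gives ω = v/R, so the total kinetic energy is ½Mv² + ½Iω² = ½(1+k)Mv² = (5/6)Mv².
All of this converts to potential energy at the highest point: (5/6)Mv₀² = Mgh.
Thus h = (1+k)v₀²/(2g) = 1.667 × 4.04² / (2 × 10) ≈ 1.36 m.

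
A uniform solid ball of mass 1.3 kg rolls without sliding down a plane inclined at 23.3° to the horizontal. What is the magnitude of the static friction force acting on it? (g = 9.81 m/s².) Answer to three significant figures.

For this body I = (2/5)MR², i.e. k = I/(MR²) = 0.4.
Along the incline Mg sinθ − f = Ma, and torque about the center fR = Iα = kMR²(a/R) gives f = kMa.
Combining, a = g sinθ/(1+k) and f = kMa = kMg sinθ/(1+k).
f = 0.4 × 1.3 × 9.81 × sin23.3° / 1.4 ≈ 1.44 N.

f ≈ 1.44 N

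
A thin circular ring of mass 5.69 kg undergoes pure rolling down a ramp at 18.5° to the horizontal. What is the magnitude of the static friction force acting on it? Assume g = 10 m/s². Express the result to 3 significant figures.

The moment of inertia is MR², giving k ≡ I/(MR²) = 1.
Along the incline Mg sinθ − f = Ma, and torque about the center fR = Iα = kMR²(a/R) gives f = kMa.
Combining, a = g sinθ/(1+k) and f = kMa = kMg sinθ/(1+k).
f = 1 × 5.69 × 10 × sin18.5° / 2 ≈ 9.03 N.

f ≈ 9.03 N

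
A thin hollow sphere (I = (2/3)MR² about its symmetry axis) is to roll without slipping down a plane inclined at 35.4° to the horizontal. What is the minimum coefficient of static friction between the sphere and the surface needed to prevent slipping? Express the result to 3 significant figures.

For this body I = (2/3)MR², i.e. k = I/(MR²) = 2/3.
Translational: Mg sinθ − f = Ma. Rotational about the CM: fR = Iα = kMRa, so f = kMa.
These give a = g sinθ/(1+k) and the required friction f = kMg sinθ/(1+k).
With N = Mg cosθ, the no-slip condition f ≤ μN gives μ_min = f/N = k tanθ/(1+k).
μ_min = (2/3) × tan35.4° / 1.667 ≈ 0.284.

μ_min ≈ 0.284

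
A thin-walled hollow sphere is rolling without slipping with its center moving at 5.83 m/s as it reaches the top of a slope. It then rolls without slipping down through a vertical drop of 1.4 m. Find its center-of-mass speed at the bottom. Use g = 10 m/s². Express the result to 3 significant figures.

v ≈ 7.13 m/s

With I = (2/3)MR², the ratio k = I/(MR²) is 2/3.
Rolling without slipping gives ω = v/R, so the total kinetic energy is ½Mv² + ½Iω² = ½(1+k)Mv² = (5/6)Mv².
Conserving energy between top and bottom: (5/6)Mv² = (5/6)Mv₀² + Mgh, hence v² = v₀² + 2gh/(1+k).
v = √(5.83² + 2×10×1.4/1.667) = √50.79 ≈ 7.13 m/s.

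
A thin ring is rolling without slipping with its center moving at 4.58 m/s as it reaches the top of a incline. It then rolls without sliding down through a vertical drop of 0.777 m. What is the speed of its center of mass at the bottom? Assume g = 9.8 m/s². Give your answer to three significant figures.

v ≈ 5.35 m/s

Here I = MR², so the shape factor k = I/(MR²) = 1.
The rolling condition ω = v/R makes the rotational term ½I(v/R)² = ½kMv², so KE_total = ½(1+k)Mv² = Mv².
Conserving energy between top and bottom: Mv² = Mv₀² + Mgh, hence v² = v₀² + 2gh/(1+k).
v = √(4.58² + 2×9.8×0.777/2) = √28.59 ≈ 5.35 m/s.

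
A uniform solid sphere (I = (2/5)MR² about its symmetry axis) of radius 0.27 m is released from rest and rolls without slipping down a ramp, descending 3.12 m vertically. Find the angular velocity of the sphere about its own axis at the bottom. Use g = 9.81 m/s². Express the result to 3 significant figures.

ω ≈ 24.5 rad/s

Here I = (2/5)MR², so the shape factor k = I/(MR²) = 0.4.
Pure rolling means v = ωR; then KE = ½Mv² + ½I(v/R)² = ½(1+k)Mv² = (7/10)Mv².
Energy conservation Mgh = ½(1+k)Mv² gives v = √(2gh/(1+k)) = √(2 × 9.81 × 3.12 / 1.4) = 6.612 m/s.
Then ω = v/R = 6.612 / 0.27 ≈ 24.5 rad/s.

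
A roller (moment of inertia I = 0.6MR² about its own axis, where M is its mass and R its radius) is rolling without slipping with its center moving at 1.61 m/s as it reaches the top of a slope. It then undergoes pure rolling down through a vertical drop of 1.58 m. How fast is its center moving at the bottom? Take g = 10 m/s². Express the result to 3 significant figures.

v ≈ 4.73 m/s

For this body I = 0.6MR², i.e. k = I/(MR²) = 0.6.
The rolling condition ω = v/R makes the rotational term ½I(v/R)² = ½kMv², so KE_total = ½(1+k)Mv² = (4/5)Mv².
Energy conservation: (4/5)Mv₀² + Mgh = (4/5)Mv², so v² = v₀² + 2gh/(1+k).
v = √(1.61² + 2×10×1.58/1.6) = √22.34 ≈ 4.73 m/s.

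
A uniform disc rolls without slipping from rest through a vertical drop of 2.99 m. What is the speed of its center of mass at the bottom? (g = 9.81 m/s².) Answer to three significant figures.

With I = (1/2)MR², the ratio k = I/(MR²) is 0.5.
The rolling condition ω = v/R makes the rotational term ½I(v/R)² = ½kMv², so KE_total = ½(1+k)Mv² = (3/4)Mv².
Energy conservation: Mgh = (3/4)Mv², so v = √(2gh/(1+k)) = √(2 × 9.81 × 2.99 / 1.5) ≈ 6.25 m/s.

v ≈ 6.25 m/s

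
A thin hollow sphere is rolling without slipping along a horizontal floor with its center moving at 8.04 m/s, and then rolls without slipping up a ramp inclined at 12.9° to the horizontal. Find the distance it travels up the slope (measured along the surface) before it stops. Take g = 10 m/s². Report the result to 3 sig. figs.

d ≈ 24.1 m

For this body I = (2/3)MR², i.e. k = I/(MR²) = 2/3.
The rolling condition ω = v/R makes the rotational term ½I(v/R)² = ½kMv², so KE_total = ½(1+k)Mv² = (5/6)Mv².
Setting this equal to Mgh gives the vertical rise h = (1+k)v₀²/(2g) = 1.667×8.04²/(2×10) = 5.387 m.
Along the incline, d = h/sinθ = 5.387/sin12.9° ≈ 24.1 m.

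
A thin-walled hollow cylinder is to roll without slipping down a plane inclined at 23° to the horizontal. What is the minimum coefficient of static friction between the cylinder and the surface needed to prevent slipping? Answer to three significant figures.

The moment of inertia is MR², giving k ≡ I/(MR²) = 1.
Translational: Mg sinθ − f = Ma. Rotational about the CM: fR = Iα = kMRa, so f = kMa.
These give a = g sinθ/(1+k) and the required friction f = kMg sinθ/(1+k).
The normal force is N = Mg cosθ, so μ_min = f/N = k tanθ/(1+k).
μ_min = 1 × tan23° / 2 ≈ 0.212.

μ_min ≈ 0.212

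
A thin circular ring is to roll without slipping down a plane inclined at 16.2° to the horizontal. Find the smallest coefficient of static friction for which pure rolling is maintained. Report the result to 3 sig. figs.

μ_min ≈ 0.145

Here I = MR², so the shape factor k = I/(MR²) = 1.
Along the incline Mg sinθ − f = Ma, and torque about the center fR = Iα = kMR²(a/R) gives f = kMa.
These give a = g sinθ/(1+k) and the required friction f = kMg sinθ/(1+k).
The normal force is N = Mg cosθ, so μ_min = f/N = k tanθ/(1+k).
μ_min = 1 × tan16.2° / 2 ≈ 0.145.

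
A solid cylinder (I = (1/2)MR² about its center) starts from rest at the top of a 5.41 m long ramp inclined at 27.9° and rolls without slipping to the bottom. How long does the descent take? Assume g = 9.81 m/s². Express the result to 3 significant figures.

t ≈ 1.88 s

The moment of inertia is (1/2)MR², giving k ≡ I/(MR²) = 0.5.
Translational: Mg sinθ − f = Ma. Rotational about the CM: fR = Iα = kMRa, so f = kMa.
Hence a = g sinθ/(1+k) = 9.81×sin27.9°/1.5 = 3.06 m/s².
Starting from rest, L = ½at², so t = √(2L/a) = √(2×5.41/3.06) ≈ 1.88 s.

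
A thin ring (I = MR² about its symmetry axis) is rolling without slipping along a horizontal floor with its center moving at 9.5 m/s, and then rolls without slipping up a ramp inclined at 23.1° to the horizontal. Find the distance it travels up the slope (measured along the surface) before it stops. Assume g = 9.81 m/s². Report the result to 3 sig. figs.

d ≈ 23.4 m

With I = MR², the ratio k = I/(MR²) is 1.
The rolling condition ω = v/R makes the rotational term ½I(v/R)² = ½kMv², so KE_total = ½(1+k)Mv² = Mv².
Setting this equal to Mgh gives the vertical rise h = (1+k)v₀²/(2g) = 2×9.5²/(2×9.81) = 9.2 m.
Along the incline, d = h/sinθ = 9.2/sin23.1° ≈ 23.4 m.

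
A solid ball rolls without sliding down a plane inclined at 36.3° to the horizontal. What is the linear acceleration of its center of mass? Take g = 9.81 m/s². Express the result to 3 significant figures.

a ≈ 4.15 m/s²

With I = (2/5)MR², the ratio k = I/(MR²) is 0.4.
Along the incline Mg sinθ − f = Ma, and torque about the center fR = Iα = kMR²(a/R) gives f = kMa.
Eliminating f: Mg sinθ = (1+k)Ma, so a = g sinθ/(1+k) = 9.81 × sin36.3° / 1.4 ≈ 4.15 m/s².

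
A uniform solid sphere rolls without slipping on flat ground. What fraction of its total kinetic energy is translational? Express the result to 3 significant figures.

fraction ≈ 0.714

For this body I = (2/5)MR², i.e. k = I/(MR²) = 0.4.
With ω = v/R, KE_trans = ½Mv² and KE_rot = ½Iω² = ½kMv², so KE_total = ½(1+k)Mv².
The translational fraction is therefore 1/(1+k) = 1/1.4 ≈ 0.714.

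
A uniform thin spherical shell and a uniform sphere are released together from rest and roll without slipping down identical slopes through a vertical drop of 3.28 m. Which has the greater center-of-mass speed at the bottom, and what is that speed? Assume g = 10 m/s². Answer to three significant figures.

For rolling without slipping, Mgh = ½(1+k)Mv² where k = I/(MR²), so v = √(2gh/(1+k)).
Uniform thin spherical shell: k = 2/3, giving v = √(2×10×3.28/1.667) = 6.274 m/s.
Uniform sphere: k = 0.4, giving v = √(2×10×3.28/1.4) = 6.845 m/s.
The smaller k wins: the uniform sphere, at ≈ 6.85 m/s.

the uniform sphere, at v ≈ 6.85 m/s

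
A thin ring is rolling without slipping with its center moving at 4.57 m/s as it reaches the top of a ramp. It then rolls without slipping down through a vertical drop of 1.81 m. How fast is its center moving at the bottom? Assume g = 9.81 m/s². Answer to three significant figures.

v ≈ 6.22 m/s

For this body I = MR², i.e. k = I/(MR²) = 1.
Pure rolling means v = ωR; then KE = ½Mv² + ½I(v/R)² = ½(1+k)Mv² = Mv².
Energy conservation: Mv₀² + Mgh = Mv², so v² = v₀² + 2gh/(1+k).
v = √(4.57² + 2×9.81×1.81/2) = √38.64 ≈ 6.22 m/s.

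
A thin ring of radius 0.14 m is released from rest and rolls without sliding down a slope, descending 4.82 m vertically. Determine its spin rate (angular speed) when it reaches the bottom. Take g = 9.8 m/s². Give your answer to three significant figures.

For this body I = MR², i.e. k = I/(MR²) = 1.
The rolling condition ω = v/R makes the rotational term ½I(v/R)² = ½kMv², so KE_total = ½(1+k)Mv² = Mv².
Energy conservation Mgh = ½(1+k)Mv² gives v = √(2gh/(1+k)) = √(2 × 9.8 × 4.82 / 2) = 6.873 m/s.
The angular speed follows from ω = v/R = 6.873/0.14 ≈ 49.1 rad/s.

ω ≈ 49.1 rad/s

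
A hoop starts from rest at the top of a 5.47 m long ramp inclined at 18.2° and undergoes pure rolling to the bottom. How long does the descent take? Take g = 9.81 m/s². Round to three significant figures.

With I = MR², the ratio k = I/(MR²) is 1.
Along the incline Mg sinθ − f = Ma, and torque about the center fR = Iα = kMR²(a/R) gives f = kMa.
Hence a = g sinθ/(1+k) = 9.81×sin18.2°/2 = 1.532 m/s².
With constant a from rest, t = √(2L/a) = √(2·5.47/1.532) ≈ 2.67 s.

t ≈ 2.67 s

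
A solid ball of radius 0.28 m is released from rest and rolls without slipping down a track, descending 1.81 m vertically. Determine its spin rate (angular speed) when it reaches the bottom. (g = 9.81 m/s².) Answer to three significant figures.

ω ≈ 18.0 rad/s

For this body I = (2/5)MR², i.e. k = I/(MR²) = 0.4.
Pure rolling means v = ωR; then KE = ½Mv² + ½I(v/R)² = ½(1+k)Mv² = (7/10)Mv².
Energy conservation Mgh = ½(1+k)Mv² gives v = √(2gh/(1+k)) = √(2 × 9.81 × 1.81 / 1.4) = 5.036 m/s.
The angular speed follows from ω = v/R = 5.036/0.28 ≈ 18.0 rad/s.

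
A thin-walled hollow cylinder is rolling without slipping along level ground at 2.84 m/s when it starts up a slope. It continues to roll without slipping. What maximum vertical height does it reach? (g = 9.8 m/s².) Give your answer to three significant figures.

With I = MR², the ratio k = I/(MR²) is 1.
Since it rolls without slipping, ω = v/R and KE = ½Mv² + ½Iω² = ½(1+k)Mv² = Mv².
At the top the kinetic energy is zero, so Mv₀² = Mgh.
Thus h = (1+k)v₀²/(2g) = 2 × 2.84² / (2 × 9.8) ≈ 0.823 m.

h ≈ 0.823 m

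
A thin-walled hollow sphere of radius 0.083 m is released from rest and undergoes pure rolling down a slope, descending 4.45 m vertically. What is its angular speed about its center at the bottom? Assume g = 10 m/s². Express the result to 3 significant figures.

ω ≈ 88.0 rad/s

Here I = (2/3)MR², so the shape factor k = I/(MR²) = 2/3.
Since it rolls without slipping, ω = v/R and KE = ½Mv² + ½Iω² = ½(1+k)Mv² = (5/6)Mv².
Energy conservation Mgh = ½(1+k)Mv² gives v = √(2gh/(1+k)) = √(2 × 10 × 4.45 / 1.667) = 7.308 m/s.
The angular speed follows from ω = v/R = 7.308/0.083 ≈ 88.0 rad/s.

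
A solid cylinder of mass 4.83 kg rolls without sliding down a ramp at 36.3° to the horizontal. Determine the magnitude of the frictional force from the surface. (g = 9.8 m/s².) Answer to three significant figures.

The moment of inertia is (1/2)MR², giving k ≡ I/(MR²) = 0.5.
Newton's second law down the slope: Mg sinθ − f = Ma. The torque equation fR = Iα (with α = a/R) gives f = kMa.
Combining, a = g sinθ/(1+k) and f = kMa = kMg sinθ/(1+k).
f = 0.5 × 4.83 × 9.8 × sin36.3° / 1.5 ≈ 9.34 N.

f ≈ 9.34 N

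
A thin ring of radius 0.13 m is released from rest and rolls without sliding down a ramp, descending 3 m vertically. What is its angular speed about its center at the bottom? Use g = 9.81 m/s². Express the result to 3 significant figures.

The moment of inertia is MR², giving k ≡ I/(MR²) = 1.
The rolling condition ω = v/R makes the rotational term ½I(v/R)² = ½kMv², so KE_total = ½(1+k)Mv² = Mv².
Energy conservation Mgh = ½(1+k)Mv² gives v = √(2gh/(1+k)) = √(2 × 9.81 × 3 / 2) = 5.425 m/s.
Then ω = v/R = 5.425 / 0.13 ≈ 41.7 rad/s.

ω ≈ 41.7 rad/s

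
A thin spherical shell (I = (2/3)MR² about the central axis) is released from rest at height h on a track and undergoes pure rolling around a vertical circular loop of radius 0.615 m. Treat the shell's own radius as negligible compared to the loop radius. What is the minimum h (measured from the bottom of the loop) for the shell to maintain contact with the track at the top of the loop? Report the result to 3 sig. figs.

h_min ≈ 1.74 m

The moment of inertia is (2/3)MR², giving k ≡ I/(MR²) = 2/3.
At the top of the loop, the minimum-contact condition is Mg = Mv_top²/r, so v_top² = gr.
With ω = v/R, the kinetic energy at speed v is ½(1+k)Mv² = (5/6)Mv².
Energy conservation from release (height h) to the top (height 2r): Mgh = Mg(2r) + (5/6)M·gr.
Thus h_min = 2r + (1+k)r/2 = r(2 + 1.667/2) = 0.615 × 2.833 ≈ 1.74 m.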